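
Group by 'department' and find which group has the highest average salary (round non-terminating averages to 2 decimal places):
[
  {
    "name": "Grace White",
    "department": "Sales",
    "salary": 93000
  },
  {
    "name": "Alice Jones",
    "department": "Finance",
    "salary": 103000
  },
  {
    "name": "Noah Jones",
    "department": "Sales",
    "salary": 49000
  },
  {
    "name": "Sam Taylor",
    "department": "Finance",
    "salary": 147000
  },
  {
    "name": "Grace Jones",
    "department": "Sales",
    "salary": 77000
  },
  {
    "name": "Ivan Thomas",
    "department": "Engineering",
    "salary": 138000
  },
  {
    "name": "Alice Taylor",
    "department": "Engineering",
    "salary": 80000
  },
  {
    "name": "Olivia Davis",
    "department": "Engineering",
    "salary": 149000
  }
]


Group by: department

Groups:
  Engineering: 3 people, avg salary = 367000/3 ≈ $122333.33
  Finance: 2 people, avg salary = 250000/2 = $125000
  Sales: 3 people, avg salary = 219000/3 = $73000

Highest average salary: Finance ($125000)

Finance ($125000)


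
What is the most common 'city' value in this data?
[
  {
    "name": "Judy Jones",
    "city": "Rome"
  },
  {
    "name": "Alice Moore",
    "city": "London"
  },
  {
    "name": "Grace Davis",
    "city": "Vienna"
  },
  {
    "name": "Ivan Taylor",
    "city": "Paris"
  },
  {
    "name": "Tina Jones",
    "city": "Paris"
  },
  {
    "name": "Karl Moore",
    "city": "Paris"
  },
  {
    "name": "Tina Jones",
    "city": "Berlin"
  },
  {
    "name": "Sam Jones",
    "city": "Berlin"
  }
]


Counting 'city' values across 8 records:

  Paris: 3 ###
  Berlin: 2 ##
  Rome: 1 #
  London: 1 #
  Vienna: 1 #

Most common: Paris (3 times)

Paris (3 times)


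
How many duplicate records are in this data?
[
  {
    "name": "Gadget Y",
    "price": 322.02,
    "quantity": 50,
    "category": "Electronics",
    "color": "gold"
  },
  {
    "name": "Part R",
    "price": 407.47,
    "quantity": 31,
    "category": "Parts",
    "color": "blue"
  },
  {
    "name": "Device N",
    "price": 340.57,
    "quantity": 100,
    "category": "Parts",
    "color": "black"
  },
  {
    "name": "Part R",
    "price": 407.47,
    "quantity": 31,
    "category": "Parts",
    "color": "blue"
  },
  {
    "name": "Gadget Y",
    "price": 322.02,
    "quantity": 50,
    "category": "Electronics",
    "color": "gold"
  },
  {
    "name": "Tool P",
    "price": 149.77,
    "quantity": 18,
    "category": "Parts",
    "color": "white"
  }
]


Checking 6 records for duplicates:

  Row 1: Gadget Y ($322.02, qty 50)
  Row 2: Part R ($407.47, qty 31)
  Row 3: Device N ($340.57, qty 100)
  Row 4: Part R ($407.47, qty 31) <-- DUPLICATE
  Row 5: Gadget Y ($322.02, qty 50) <-- DUPLICATE
  Row 6: Tool P ($149.77, qty 18)

Duplicates found: 2
Unique records: 4

2 duplicates, 4 unique


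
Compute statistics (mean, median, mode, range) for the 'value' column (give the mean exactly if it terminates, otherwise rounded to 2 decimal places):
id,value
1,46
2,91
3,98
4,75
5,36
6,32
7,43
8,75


Data: [46, 91, 98, 75, 36, 32, 43, 75]
Count: 8
Sum: 496
Mean: 496/8 = 62
Sorted: [32, 36, 43, 46, 75, 75, 91, 98]
Median: 60.5
Mode: 75 (2 times)
Range: 98 - 32 = 66
Min: 32, Max: 98

mean=62, median=60.5, mode=75, range=66


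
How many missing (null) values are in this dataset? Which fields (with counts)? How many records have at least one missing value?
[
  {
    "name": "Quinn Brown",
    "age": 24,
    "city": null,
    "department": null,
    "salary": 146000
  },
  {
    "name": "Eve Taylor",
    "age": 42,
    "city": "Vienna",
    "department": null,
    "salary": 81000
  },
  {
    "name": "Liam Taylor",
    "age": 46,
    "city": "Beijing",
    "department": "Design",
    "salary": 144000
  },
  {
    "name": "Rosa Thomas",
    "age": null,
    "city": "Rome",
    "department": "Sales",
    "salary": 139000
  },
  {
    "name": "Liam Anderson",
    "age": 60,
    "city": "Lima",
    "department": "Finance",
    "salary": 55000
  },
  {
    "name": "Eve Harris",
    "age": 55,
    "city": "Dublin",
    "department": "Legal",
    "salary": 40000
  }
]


Checking for missing (null) values in 6 records:

  Quinn Brown: city, department
  Eve Taylor: department
  Liam Taylor: complete
  Rosa Thomas: age
  Liam Anderson: complete
  Eve Harris: complete

Per field:
  name: 0 missing
  age: 1 missing
  city: 1 missing
  department: 2 missing
  salary: 0 missing

Total missing values: 4
Records with any missing: 3

4 missing values (age: 1, city: 1, department: 2); 3 incomplete records


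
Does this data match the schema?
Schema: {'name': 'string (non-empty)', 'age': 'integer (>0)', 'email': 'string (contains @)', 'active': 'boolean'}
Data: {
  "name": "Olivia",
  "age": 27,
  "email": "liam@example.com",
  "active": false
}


Validating each field against schema:
  name: OK (non-empty string)
  age: OK (positive integer)
  email: OK (string with @)
  active: OK (boolean)

Result: VALID

VALID


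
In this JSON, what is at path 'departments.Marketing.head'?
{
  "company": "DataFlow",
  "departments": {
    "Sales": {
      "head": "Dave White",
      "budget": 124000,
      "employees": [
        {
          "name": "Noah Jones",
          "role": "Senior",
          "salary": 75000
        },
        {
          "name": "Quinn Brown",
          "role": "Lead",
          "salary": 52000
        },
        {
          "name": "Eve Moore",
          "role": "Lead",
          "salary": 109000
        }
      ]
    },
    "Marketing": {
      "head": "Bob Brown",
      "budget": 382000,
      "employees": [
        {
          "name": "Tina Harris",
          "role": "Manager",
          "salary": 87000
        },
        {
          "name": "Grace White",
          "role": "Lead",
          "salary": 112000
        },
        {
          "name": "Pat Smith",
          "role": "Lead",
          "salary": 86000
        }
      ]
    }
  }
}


Path: departments.Marketing.head

Navigate:
  -> departments
  -> Marketing
  -> head = 'Bob Brown'

Bob Brown


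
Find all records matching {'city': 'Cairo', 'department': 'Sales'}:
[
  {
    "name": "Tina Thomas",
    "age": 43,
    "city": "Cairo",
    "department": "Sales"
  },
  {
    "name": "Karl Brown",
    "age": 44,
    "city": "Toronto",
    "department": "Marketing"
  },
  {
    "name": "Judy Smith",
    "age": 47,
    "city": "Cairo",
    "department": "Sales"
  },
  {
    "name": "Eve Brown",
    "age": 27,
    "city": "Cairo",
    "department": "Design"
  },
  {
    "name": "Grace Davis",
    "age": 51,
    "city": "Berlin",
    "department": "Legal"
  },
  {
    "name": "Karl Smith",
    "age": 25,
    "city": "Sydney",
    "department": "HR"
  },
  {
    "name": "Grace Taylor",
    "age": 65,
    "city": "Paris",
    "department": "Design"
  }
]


Search criteria: {'city': 'Cairo', 'department': 'Sales'}

Checking 7 records:
  Tina Thomas: {city: Cairo, department: Sales} <-- MATCH
  Karl Brown: {city: Toronto, department: Marketing}
  Judy Smith: {city: Cairo, department: Sales} <-- MATCH
  Eve Brown: {city: Cairo, department: Design}
  Grace Davis: {city: Berlin, department: Legal}
  Karl Smith: {city: Sydney, department: HR}
  Grace Taylor: {city: Paris, department: Design}

Matches: ["Tina Thomas", "Judy Smith"]

["Tina Thomas", "Judy Smith"]


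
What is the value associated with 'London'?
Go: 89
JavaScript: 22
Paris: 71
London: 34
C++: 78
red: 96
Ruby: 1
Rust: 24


Looking up key 'London'
Value: 34

34


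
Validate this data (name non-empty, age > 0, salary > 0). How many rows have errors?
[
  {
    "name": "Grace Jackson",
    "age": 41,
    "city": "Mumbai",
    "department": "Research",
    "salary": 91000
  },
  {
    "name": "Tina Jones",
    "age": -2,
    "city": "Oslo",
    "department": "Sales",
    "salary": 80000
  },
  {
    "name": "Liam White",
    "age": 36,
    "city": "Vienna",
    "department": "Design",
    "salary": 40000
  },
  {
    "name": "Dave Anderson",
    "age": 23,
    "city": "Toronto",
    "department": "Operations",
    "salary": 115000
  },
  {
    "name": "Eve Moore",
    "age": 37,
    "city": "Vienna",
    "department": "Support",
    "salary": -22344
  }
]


Validating 5 records:
Rules: name non-empty, age > 0, salary > 0

  Row 1 (Grace Jackson): OK
  Row 2 (Tina Jones): negative age: -2
  Row 3 (Liam White): OK
  Row 4 (Dave Anderson): OK
  Row 5 (Eve Moore): negative salary: -22344

Total errors: 2

2 errors


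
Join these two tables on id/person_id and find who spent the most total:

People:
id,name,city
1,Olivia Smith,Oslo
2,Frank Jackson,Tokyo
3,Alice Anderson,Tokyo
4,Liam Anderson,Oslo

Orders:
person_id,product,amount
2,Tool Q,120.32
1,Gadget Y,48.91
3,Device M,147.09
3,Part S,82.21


Join on: people.id = orders.person_id

Joined rows:
  Frank Jackson (Tokyo) bought Tool Q for $120.32
  Olivia Smith (Oslo) bought Gadget Y for $48.91
  Alice Anderson (Tokyo) bought Device M for $147.09
  Alice Anderson (Tokyo) bought Part S for $82.21

Total per person:
  Alice Anderson: $229.30
  Frank Jackson: $120.32
  Olivia Smith: $48.91

Top spender: Alice Anderson ($229.30)

Alice Anderson ($229.30)


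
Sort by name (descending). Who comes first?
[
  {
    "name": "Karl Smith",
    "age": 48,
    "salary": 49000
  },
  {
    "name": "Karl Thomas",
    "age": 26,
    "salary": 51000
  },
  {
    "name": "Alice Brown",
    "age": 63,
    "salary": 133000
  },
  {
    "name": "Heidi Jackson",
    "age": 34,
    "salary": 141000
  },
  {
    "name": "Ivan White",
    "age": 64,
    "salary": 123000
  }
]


Sort by: name (descending)

Sorted order:
  1. Karl Thomas (name = Karl Thomas)
  2. Karl Smith (name = Karl Smith)
  3. Ivan White (name = Ivan White)
  4. Heidi Jackson (name = Heidi Jackson)
  5. Alice Brown (name = Alice Brown)

First: Karl Thomas

Karl Thomas


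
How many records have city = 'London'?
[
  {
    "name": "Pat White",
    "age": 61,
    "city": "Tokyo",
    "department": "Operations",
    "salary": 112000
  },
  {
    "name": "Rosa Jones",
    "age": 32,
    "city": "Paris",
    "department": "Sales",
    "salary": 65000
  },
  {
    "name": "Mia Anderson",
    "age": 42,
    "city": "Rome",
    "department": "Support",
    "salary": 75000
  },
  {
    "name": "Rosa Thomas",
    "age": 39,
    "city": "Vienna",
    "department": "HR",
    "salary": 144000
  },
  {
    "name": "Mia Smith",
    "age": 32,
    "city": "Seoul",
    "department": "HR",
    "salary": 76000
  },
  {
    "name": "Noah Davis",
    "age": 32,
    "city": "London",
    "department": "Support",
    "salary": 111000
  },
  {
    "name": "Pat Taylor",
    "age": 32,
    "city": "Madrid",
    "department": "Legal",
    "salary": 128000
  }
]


Data: 7 records
Condition: city = 'London'

Checking each record:
  Pat White: Tokyo
  Rosa Jones: Paris
  Mia Anderson: Rome
  Rosa Thomas: Vienna
  Mia Smith: Seoul
  Noah Davis: London MATCH
  Pat Taylor: Madrid

Count: 1

1


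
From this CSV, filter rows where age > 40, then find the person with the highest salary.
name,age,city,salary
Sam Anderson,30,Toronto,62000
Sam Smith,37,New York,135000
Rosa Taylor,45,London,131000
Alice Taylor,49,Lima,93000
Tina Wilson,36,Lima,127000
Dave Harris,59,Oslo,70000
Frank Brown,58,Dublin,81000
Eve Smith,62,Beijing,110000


Filter: age > 40
Sort by: salary (descending)

Filtered records (5):
  Rosa Taylor, age 45, salary $131000
  Eve Smith, age 62, salary $110000
  Alice Taylor, age 49, salary $93000
  Frank Brown, age 58, salary $81000
  Dave Harris, age 59, salary $70000

Highest salary: Rosa Taylor ($131000)

Rosa Taylor


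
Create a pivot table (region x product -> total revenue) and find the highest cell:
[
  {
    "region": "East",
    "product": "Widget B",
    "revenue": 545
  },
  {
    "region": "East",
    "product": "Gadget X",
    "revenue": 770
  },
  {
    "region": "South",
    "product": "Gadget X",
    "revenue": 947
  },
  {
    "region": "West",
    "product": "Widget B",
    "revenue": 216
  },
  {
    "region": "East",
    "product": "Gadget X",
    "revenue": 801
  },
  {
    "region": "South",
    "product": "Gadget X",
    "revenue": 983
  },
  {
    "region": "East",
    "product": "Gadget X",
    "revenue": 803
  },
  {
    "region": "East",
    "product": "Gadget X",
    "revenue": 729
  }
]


Pivot: region (rows) x product (columns) -> total revenue

     Gadget X      Widget B    
East          3103           545  
South         1930             0  
West             0           216  

Highest: East / Gadget X = $3103

East / Gadget X = $3103


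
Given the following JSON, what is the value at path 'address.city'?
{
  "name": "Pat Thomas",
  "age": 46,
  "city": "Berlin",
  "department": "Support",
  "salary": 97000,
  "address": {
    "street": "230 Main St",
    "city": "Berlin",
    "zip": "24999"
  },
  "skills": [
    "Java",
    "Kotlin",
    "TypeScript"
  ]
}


Query: address.city
Path: address -> city
Value: Berlin

Berlin


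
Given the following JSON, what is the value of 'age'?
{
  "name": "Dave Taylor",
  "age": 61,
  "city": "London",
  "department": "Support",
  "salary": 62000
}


Looking up field 'age'
Value: 61

61


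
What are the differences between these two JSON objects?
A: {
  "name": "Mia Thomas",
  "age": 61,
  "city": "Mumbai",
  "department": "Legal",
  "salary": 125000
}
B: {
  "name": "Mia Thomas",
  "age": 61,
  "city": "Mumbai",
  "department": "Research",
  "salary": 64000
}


Comparing each field (in key order):
  name: same
  age: same
  city: same
  department: DIFFERENT
  salary: DIFFERENT
Differences:
  department: Legal -> Research
  salary: 125000 -> 64000

2 field(s) changed

2 changes: department, salary


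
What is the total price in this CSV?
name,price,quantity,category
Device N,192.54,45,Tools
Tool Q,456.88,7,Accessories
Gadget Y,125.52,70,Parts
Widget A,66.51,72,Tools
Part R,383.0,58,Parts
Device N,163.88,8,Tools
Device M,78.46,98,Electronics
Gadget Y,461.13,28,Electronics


Computing total price:
Values: [192.54, 456.88, 125.52, 66.51, 383.0, 163.88, 78.46, 461.13]
Sum = 1927.92

1927.92


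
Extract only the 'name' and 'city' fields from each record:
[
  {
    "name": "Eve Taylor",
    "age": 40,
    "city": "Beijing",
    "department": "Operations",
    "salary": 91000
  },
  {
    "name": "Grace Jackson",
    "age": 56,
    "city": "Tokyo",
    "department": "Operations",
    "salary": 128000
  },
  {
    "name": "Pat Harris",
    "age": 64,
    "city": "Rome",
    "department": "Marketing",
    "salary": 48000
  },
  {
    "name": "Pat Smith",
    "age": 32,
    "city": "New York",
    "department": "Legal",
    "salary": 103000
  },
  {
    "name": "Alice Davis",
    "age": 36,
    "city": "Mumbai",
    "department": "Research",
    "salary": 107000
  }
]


Original: 5 records with fields: name, age, city, department, salary
Keep: ['name', 'city']
Drop: ['age', 'department', 'salary']
Result: 5 records, 2 fields each

[
  {
    "name": "Eve Taylor",
    "city": "Beijing"
  },
  {
    "name": "Grace Jackson",
    "city": "Tokyo"
  },
  {
    "name": "Pat Harris",
    "city": "Rome"
  },
  {
    "name": "Pat Smith",
    "city": "New York"
  },
  {
    "name": "Alice Davis",
    "city": "Mumbai"
  }
]


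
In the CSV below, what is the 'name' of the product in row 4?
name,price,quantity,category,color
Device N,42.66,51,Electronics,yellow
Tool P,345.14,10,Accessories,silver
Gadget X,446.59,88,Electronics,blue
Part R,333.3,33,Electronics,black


Query: Row 4 ('Part R'), column 'name'
Value: Part R

Part R


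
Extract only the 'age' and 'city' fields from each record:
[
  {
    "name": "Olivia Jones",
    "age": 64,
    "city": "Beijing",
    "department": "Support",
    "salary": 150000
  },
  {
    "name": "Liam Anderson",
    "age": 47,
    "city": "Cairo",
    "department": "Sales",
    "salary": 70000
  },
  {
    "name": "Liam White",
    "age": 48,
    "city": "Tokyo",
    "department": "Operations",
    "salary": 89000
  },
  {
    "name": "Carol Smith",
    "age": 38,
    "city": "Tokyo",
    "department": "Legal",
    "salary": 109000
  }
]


Original: 4 records with fields: name, age, city, department, salary
Keep: ['age', 'city']
Drop: ['name', 'department', 'salary']
Result: 4 records, 2 fields each

[
  {
    "age": 64,
    "city": "Beijing"
  },
  {
    "age": 47,
    "city": "Cairo"
  },
  {
    "age": 48,
    "city": "Tokyo"
  },
  {
    "age": 38,
    "city": "Tokyo"
  }
]


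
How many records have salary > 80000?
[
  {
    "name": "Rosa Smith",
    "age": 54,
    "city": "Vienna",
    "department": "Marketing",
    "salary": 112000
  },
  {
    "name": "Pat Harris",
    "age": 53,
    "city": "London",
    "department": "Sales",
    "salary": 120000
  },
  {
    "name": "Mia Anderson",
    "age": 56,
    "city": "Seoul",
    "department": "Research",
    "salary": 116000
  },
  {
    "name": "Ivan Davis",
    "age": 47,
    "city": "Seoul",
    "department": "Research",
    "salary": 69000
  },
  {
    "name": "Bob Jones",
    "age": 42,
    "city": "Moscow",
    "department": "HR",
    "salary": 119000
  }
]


Data: 5 records
Condition: salary > 80000

Checking each record:
  Rosa Smith: 112000 MATCH
  Pat Harris: 120000 MATCH
  Mia Anderson: 116000 MATCH
  Ivan Davis: 69000
  Bob Jones: 119000 MATCH

Count: 4

4


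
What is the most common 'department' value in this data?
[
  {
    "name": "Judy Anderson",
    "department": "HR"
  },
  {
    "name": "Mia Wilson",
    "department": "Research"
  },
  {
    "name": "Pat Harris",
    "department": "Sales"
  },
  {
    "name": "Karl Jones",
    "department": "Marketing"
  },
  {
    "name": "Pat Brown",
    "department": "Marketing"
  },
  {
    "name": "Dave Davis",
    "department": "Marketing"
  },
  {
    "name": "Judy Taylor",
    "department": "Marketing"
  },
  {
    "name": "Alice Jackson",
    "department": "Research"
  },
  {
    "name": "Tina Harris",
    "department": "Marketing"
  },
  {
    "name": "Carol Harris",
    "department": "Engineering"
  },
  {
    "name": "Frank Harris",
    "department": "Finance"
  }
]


Counting 'department' values across 11 records:

  Marketing: 5 #####
  Research: 2 ##
  HR: 1 #
  Sales: 1 #
  Engineering: 1 #
  Finance: 1 #

Most common: Marketing (5 times)

Marketing (5 times)


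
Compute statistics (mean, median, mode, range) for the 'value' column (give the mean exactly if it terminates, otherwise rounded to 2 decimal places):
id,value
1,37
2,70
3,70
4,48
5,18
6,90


Data: [37, 70, 70, 48, 18, 90]
Count: 6
Sum: 333
Mean: 333/6 = 55.5
Sorted: [18, 37, 48, 70, 70, 90]
Median: 59.0
Mode: 70 (2 times)
Range: 90 - 18 = 72
Min: 18, Max: 90

mean=55.5, median=59.0, mode=70, range=72


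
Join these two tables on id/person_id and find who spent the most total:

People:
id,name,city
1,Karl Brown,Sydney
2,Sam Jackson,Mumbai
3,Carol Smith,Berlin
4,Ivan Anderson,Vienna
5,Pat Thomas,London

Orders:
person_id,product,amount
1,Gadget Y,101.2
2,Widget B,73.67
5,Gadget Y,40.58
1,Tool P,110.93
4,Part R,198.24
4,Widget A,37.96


Join on: people.id = orders.person_id

Joined rows:
  Karl Brown (Sydney) bought Gadget Y for $101.2
  Sam Jackson (Mumbai) bought Widget B for $73.67
  Pat Thomas (London) bought Gadget Y for $40.58
  Karl Brown (Sydney) bought Tool P for $110.93
  Ivan Anderson (Vienna) bought Part R for $198.24
  Ivan Anderson (Vienna) bought Widget A for $37.96

Total per person:
  Ivan Anderson: $236.20
  Karl Brown: $212.13
  Sam Jackson: $73.67
  Pat Thomas: $40.58

Top spender: Ivan Anderson ($236.20)

Ivan Anderson ($236.20)


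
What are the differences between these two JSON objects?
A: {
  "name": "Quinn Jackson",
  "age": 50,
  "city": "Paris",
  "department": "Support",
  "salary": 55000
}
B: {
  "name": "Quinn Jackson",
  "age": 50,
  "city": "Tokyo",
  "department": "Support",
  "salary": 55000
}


Comparing each field (in key order):
  name: same
  age: same
  city: DIFFERENT
  department: same
  salary: same
Differences:
  city: Paris -> Tokyo

1 field(s) changed

1 change: city


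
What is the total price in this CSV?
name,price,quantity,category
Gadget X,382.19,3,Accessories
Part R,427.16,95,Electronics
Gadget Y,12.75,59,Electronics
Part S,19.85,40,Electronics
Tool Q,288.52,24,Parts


Computing total price:
Values: [382.19, 427.16, 12.75, 19.85, 288.52]
Sum = 1130.47

1130.47


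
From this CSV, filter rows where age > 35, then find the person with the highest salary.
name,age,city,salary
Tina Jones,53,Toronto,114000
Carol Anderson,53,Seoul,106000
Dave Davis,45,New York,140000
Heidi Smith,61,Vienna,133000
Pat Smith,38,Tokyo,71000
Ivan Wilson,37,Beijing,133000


Filter: age > 35
Sort by: salary (descending)

Filtered records (6):
  Dave Davis, age 45, salary $140000
  Heidi Smith, age 61, salary $133000
  Ivan Wilson, age 37, salary $133000
  Tina Jones, age 53, salary $114000
  Carol Anderson, age 53, salary $106000
  Pat Smith, age 38, salary $71000

Highest salary: Dave Davis ($140000)

Dave Davis


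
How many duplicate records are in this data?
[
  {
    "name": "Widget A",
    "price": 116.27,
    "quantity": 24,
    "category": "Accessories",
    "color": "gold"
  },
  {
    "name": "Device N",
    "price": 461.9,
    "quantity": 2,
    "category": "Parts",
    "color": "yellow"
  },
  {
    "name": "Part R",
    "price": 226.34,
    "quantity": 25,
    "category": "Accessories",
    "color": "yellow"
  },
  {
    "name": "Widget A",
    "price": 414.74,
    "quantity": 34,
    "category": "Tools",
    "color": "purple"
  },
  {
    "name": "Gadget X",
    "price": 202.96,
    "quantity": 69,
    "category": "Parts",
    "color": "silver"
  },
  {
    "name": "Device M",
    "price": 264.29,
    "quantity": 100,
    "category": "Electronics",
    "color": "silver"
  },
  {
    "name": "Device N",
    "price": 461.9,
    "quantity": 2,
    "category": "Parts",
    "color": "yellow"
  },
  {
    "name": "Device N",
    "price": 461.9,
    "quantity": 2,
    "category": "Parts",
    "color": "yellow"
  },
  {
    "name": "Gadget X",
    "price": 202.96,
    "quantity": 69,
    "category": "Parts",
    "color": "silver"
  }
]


Checking 9 records for duplicates:

  Row 1: Widget A ($116.27, qty 24)
  Row 2: Device N ($461.9, qty 2)
  Row 3: Part R ($226.34, qty 25)
  Row 4: Widget A ($414.74, qty 34)
  Row 5: Gadget X ($202.96, qty 69)
  Row 6: Device M ($264.29, qty 100)
  Row 7: Device N ($461.9, qty 2) <-- DUPLICATE
  Row 8: Device N ($461.9, qty 2) <-- DUPLICATE
  Row 9: Gadget X ($202.96, qty 69) <-- DUPLICATE

Duplicates found: 3
Unique records: 6

3 duplicates, 6 unique


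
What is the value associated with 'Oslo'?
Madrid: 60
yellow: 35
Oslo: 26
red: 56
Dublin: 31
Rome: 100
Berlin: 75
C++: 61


Looking up key 'Oslo'
Value: 26

26


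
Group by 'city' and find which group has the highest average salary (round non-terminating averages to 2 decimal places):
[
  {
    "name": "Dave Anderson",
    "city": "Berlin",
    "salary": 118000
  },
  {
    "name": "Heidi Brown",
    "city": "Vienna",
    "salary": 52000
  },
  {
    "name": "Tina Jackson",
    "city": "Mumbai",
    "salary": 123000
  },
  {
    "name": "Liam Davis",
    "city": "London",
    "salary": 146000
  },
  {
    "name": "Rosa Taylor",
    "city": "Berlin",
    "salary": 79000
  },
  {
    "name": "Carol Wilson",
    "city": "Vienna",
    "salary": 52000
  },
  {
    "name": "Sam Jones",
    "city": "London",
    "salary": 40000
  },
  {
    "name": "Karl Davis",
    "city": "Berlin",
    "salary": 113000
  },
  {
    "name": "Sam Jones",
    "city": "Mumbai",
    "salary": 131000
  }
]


Group by: city

Groups:
  Berlin: 3 people, avg salary = 310000/3 ≈ $103333.33
  London: 2 people, avg salary = 186000/2 = $93000
  Mumbai: 2 people, avg salary = 254000/2 = $127000
  Vienna: 2 people, avg salary = 104000/2 = $52000

Highest average salary: Mumbai ($127000)

Mumbai ($127000)


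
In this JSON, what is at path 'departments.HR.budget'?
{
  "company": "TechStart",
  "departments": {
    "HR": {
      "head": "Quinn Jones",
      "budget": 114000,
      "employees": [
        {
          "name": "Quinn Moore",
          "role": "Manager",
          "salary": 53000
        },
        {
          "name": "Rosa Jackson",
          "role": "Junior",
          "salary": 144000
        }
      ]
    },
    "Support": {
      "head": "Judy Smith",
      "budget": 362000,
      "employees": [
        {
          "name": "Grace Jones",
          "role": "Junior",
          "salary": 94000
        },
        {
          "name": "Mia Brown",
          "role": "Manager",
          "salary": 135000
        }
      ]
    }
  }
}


Path: departments.HR.budget

Navigate:
  -> departments
  -> HR
  -> budget = 114000

114000


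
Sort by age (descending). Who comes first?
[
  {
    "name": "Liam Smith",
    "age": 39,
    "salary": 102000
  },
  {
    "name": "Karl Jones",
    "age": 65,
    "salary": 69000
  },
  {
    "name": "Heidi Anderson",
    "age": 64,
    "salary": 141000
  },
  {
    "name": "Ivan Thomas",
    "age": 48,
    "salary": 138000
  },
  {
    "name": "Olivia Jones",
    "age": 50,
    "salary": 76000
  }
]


Sort by: age (descending)

Sorted order:
  1. Karl Jones (age = 65)
  2. Heidi Anderson (age = 64)
  3. Olivia Jones (age = 50)
  4. Ivan Thomas (age = 48)
  5. Liam Smith (age = 39)

First: Karl Jones

Karl Jones


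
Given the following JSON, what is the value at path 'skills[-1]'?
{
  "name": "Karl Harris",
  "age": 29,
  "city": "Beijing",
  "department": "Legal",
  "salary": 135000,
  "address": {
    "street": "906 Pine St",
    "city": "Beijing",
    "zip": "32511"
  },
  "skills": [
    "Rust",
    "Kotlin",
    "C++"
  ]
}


Query: skills[-1]
Path: skills -> last element
Value: C++

C++


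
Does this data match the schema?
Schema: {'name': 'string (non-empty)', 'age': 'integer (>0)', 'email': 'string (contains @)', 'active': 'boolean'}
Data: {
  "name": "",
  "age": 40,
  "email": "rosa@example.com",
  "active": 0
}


Validating each field against schema:
  name: FAIL ("" is an empty string)
  age: OK (positive integer)
  email: OK (string with @)
  active: FAIL (0 is not a boolean)

Result: INVALID (2 errors: name, active)

INVALID (2 errors: name, active)


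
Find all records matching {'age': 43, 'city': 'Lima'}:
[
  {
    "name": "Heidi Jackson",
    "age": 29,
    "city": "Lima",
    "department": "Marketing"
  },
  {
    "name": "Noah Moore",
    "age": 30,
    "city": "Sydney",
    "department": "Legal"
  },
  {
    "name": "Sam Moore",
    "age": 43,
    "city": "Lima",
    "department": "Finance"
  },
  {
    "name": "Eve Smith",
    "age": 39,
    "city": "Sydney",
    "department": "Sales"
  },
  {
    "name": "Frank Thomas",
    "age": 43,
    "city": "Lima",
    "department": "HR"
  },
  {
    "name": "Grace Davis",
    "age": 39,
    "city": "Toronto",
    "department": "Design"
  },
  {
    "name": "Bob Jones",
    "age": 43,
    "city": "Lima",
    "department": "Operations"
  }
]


Search criteria: {'age': 43, 'city': 'Lima'}

Checking 7 records:
  Heidi Jackson: {age: 29, city: Lima}
  Noah Moore: {age: 30, city: Sydney}
  Sam Moore: {age: 43, city: Lima} <-- MATCH
  Eve Smith: {age: 39, city: Sydney}
  Frank Thomas: {age: 43, city: Lima} <-- MATCH
  Grace Davis: {age: 39, city: Toronto}
  Bob Jones: {age: 43, city: Lima} <-- MATCH

Matches: ["Sam Moore", "Frank Thomas", "Bob Jones"]

["Sam Moore", "Frank Thomas", "Bob Jones"]


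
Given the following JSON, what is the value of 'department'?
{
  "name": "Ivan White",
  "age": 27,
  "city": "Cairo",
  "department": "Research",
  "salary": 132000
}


Looking up field 'department'
Value: Research

Research


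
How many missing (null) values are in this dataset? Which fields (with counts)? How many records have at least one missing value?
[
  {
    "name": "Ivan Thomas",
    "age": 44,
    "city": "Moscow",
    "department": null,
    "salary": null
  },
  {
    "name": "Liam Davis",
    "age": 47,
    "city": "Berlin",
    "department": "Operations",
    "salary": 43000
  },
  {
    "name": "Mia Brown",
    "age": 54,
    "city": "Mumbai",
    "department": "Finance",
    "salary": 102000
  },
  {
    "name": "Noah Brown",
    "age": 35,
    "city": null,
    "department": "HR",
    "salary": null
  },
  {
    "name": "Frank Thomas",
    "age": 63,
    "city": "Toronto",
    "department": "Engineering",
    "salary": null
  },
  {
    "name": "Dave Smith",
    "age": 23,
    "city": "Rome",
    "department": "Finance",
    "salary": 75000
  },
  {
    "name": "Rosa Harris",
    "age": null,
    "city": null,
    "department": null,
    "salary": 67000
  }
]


Checking for missing (null) values in 7 records:

  Ivan Thomas: department, salary
  Liam Davis: complete
  Mia Brown: complete
  Noah Brown: city, salary
  Frank Thomas: salary
  Dave Smith: complete
  Rosa Harris: age, city, department

Per field:
  name: 0 missing
  age: 1 missing
  city: 2 missing
  department: 2 missing
  salary: 3 missing

Total missing values: 8
Records with any missing: 4

8 missing values (age: 1, city: 2, department: 2, salary: 3); 4 incomplete records


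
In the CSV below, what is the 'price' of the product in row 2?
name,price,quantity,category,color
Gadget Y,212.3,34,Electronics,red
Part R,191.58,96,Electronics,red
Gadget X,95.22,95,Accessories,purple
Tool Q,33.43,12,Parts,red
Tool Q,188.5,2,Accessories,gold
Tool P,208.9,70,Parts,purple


Query: Row 2 ('Part R'), column 'price'
Value: 191.58

191.58


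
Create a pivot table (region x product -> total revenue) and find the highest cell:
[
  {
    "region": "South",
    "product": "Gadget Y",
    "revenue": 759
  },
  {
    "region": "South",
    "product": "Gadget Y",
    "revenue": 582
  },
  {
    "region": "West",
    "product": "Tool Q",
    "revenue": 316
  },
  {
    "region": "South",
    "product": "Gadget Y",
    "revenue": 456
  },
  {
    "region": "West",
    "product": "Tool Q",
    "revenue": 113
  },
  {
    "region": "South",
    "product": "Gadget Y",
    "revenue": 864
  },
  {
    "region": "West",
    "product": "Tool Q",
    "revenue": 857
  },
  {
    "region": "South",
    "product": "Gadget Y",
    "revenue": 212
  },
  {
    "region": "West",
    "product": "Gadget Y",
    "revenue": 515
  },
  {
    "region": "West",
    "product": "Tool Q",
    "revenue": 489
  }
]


Pivot: region (rows) x product (columns) -> total revenue

     Gadget Y      Tool Q      
South         2873             0  
West           515          1775  

Highest: South / Gadget Y = $2873

South / Gadget Y = $2873


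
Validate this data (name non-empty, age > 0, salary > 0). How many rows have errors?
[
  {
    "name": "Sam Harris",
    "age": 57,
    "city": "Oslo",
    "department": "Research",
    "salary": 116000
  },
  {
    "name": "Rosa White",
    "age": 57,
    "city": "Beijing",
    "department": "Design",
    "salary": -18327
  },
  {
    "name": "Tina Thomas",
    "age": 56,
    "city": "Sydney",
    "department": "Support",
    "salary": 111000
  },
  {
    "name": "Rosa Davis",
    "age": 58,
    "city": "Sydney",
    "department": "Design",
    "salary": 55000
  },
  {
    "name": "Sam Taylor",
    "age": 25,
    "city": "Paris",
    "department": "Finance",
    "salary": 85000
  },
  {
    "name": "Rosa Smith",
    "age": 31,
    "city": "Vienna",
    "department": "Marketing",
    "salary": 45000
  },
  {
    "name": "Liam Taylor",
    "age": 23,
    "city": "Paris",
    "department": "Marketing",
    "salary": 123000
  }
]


Validating 7 records:
Rules: name non-empty, age > 0, salary > 0

  Row 1 (Sam Harris): OK
  Row 2 (Rosa White): negative salary: -18327
  Row 3 (Tina Thomas): OK
  Row 4 (Rosa Davis): OK
  Row 5 (Sam Taylor): OK
  Row 6 (Rosa Smith): OK
  Row 7 (Liam Taylor): OK

Total errors: 1

1 errors


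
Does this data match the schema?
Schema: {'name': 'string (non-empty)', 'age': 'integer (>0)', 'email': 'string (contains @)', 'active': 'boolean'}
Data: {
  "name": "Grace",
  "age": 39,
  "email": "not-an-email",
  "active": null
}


Validating each field against schema:
  name: OK (non-empty string)
  age: OK (positive integer)
  email: FAIL ("not-an-email" does not contain @)
  active: FAIL (null is not a boolean)

Result: INVALID (2 errors: email, active)

INVALID (2 errors: email, active)


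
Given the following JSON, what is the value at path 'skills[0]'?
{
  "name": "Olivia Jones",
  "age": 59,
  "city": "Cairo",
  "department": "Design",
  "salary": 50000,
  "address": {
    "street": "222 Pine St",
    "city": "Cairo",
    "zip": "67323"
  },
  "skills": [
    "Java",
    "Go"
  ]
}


Query: skills[0]
Path: skills -> first element
Value: Java

Java


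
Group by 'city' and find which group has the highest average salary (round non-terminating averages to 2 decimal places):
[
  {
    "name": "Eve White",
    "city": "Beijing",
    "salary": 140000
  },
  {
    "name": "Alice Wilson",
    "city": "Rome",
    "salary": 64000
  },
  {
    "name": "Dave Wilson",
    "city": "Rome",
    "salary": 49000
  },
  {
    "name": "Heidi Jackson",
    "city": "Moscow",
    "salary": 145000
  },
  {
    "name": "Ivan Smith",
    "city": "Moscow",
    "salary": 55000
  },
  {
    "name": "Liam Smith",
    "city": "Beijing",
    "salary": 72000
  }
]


Group by: city

Groups:
  Beijing: 2 people, avg salary = 212000/2 = $106000
  Moscow: 2 people, avg salary = 200000/2 = $100000
  Rome: 2 people, avg salary = 113000/2 = $56500

Highest average salary: Beijing ($106000)

Beijing ($106000)


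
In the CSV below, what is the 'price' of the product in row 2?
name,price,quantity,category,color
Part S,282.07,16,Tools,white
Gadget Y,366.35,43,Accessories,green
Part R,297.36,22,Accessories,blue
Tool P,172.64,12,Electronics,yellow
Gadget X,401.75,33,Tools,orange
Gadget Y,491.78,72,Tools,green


Query: Row 2 ('Gadget Y'), column 'price'
Value: 366.35

366.35


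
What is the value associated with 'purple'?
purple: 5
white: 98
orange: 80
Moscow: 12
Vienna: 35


Looking up key 'purple'
Value: 5

5


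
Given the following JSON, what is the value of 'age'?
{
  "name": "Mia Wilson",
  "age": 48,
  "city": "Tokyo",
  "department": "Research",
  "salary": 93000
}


Looking up field 'age'
Value: 48

48


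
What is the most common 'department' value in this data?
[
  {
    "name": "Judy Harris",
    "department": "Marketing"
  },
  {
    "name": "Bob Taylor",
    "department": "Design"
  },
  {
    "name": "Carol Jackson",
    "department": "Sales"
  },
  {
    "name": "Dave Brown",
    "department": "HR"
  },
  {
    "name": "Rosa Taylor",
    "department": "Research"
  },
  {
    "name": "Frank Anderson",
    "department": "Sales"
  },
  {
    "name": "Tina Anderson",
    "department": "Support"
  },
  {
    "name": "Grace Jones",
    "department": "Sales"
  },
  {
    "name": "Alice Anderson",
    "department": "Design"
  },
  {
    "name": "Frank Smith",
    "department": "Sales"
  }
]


Counting 'department' values across 10 records:

  Sales: 4 ####
  Design: 2 ##
  Marketing: 1 #
  HR: 1 #
  Research: 1 #
  Support: 1 #

Most common: Sales (4 times)

Sales (4 times)


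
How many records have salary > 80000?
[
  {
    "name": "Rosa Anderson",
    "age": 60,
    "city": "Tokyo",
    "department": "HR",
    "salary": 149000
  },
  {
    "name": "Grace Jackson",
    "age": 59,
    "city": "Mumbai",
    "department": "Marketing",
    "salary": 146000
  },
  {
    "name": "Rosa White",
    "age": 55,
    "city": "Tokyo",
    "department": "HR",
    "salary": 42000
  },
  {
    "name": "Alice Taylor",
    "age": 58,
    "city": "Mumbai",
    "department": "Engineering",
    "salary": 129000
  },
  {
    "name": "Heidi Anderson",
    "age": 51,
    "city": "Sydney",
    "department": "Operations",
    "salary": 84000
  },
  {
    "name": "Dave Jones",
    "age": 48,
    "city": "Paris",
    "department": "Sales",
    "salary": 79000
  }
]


Data: 6 records
Condition: salary > 80000

Checking each record:
  Rosa Anderson: 149000 MATCH
  Grace Jackson: 146000 MATCH
  Rosa White: 42000
  Alice Taylor: 129000 MATCH
  Heidi Anderson: 84000 MATCH
  Dave Jones: 79000

Count: 4

4


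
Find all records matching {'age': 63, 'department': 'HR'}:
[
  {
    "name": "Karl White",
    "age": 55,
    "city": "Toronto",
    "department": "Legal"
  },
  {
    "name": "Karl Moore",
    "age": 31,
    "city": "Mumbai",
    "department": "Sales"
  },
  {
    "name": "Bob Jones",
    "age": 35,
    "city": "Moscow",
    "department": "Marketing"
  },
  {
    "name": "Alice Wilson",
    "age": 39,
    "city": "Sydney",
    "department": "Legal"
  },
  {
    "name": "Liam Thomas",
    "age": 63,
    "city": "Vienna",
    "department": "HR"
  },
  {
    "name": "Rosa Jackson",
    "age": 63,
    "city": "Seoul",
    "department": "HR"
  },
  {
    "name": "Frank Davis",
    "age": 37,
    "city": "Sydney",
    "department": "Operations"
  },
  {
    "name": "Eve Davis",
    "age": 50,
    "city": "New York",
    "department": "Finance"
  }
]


Search criteria: {'age': 63, 'department': 'HR'}

Checking 8 records:
  Karl White: {age: 55, department: Legal}
  Karl Moore: {age: 31, department: Sales}
  Bob Jones: {age: 35, department: Marketing}
  Alice Wilson: {age: 39, department: Legal}
  Liam Thomas: {age: 63, department: HR} <-- MATCH
  Rosa Jackson: {age: 63, department: HR} <-- MATCH
  Frank Davis: {age: 37, department: Operations}
  Eve Davis: {age: 50, department: Finance}

Matches: ["Liam Thomas", "Rosa Jackson"]

["Liam Thomas", "Rosa Jackson"]


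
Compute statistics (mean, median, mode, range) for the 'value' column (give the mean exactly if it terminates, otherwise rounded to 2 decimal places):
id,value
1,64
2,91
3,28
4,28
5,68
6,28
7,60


Data: [64, 91, 28, 28, 68, 28, 60]
Count: 7
Sum: 367
Mean: 367/7 ≈ 52.43 (rounded to 2 decimal places)
Sorted: [28, 28, 28, 60, 64, 68, 91]
Median: 60.0
Mode: 28 (3 times)
Range: 91 - 28 = 63
Min: 28, Max: 91

mean≈52.43, median=60.0, mode=28, range=63


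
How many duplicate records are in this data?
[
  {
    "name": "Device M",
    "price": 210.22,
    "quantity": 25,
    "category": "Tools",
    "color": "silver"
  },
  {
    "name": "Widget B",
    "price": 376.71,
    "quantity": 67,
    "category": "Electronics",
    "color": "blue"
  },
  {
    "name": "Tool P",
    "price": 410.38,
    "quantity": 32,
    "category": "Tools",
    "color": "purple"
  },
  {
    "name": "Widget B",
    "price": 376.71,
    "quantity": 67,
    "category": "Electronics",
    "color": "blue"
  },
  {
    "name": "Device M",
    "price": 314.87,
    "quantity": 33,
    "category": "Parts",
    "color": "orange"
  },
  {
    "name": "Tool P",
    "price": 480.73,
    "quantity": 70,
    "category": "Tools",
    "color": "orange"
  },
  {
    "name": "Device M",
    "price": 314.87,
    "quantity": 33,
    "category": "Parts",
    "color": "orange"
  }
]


Checking 7 records for duplicates:

  Row 1: Device M ($210.22, qty 25)
  Row 2: Widget B ($376.71, qty 67)
  Row 3: Tool P ($410.38, qty 32)
  Row 4: Widget B ($376.71, qty 67) <-- DUPLICATE
  Row 5: Device M ($314.87, qty 33)
  Row 6: Tool P ($480.73, qty 70)
  Row 7: Device M ($314.87, qty 33) <-- DUPLICATE

Duplicates found: 2
Unique records: 5

2 duplicates, 5 unique


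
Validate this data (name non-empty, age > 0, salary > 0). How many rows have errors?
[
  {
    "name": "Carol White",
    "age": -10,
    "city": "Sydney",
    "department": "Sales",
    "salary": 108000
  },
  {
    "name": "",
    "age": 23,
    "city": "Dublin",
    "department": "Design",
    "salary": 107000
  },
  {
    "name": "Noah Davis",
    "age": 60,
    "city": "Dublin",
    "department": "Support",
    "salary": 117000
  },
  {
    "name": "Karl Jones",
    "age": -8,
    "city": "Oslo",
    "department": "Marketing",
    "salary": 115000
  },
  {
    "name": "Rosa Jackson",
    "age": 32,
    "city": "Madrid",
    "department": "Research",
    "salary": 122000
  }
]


Validating 5 records:
Rules: name non-empty, age > 0, salary > 0

  Row 1 (Carol White): negative age: -10
  Row 2 (???): empty name
  Row 3 (Noah Davis): OK
  Row 4 (Karl Jones): negative age: -8
  Row 5 (Rosa Jackson): OK

Total errors: 3

3 errors


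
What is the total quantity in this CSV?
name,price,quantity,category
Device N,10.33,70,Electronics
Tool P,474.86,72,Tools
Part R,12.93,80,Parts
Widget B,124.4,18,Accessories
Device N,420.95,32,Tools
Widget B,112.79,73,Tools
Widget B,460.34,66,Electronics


Computing total quantity:
Values: [70, 72, 80, 18, 32, 73, 66]
Sum = 411

411
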